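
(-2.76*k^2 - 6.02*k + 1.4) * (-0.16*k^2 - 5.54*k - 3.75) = 0.4416*k^4 + 16.2536*k^3 + 43.4768*k^2 + 14.819*k - 5.25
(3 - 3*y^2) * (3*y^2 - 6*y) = -9*y^4 + 18*y^3 + 9*y^2 - 18*y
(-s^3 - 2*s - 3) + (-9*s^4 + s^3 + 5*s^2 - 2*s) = -9*s^4 + 5*s^2 - 4*s - 3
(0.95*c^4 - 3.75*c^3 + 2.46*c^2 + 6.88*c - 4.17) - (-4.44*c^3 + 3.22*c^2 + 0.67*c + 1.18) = 0.95*c^4 + 0.69*c^3 - 0.76*c^2 + 6.21*c - 5.35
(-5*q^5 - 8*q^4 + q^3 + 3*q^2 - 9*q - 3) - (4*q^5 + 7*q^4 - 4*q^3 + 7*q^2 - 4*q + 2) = -9*q^5 - 15*q^4 + 5*q^3 - 4*q^2 - 5*q - 5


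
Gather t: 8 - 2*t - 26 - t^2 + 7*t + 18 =-t^2 + 5*t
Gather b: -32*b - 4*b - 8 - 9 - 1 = -36*b - 18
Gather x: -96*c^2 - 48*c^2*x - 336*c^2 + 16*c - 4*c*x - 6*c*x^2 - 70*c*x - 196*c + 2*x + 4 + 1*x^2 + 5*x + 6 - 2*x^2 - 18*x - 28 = -432*c^2 - 180*c + x^2*(-6*c - 1) + x*(-48*c^2 - 74*c - 11) - 18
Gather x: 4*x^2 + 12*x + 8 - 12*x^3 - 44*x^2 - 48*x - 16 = -12*x^3 - 40*x^2 - 36*x - 8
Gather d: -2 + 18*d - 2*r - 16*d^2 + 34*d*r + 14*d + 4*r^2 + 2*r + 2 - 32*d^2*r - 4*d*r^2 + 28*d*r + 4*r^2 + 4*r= d^2*(-32*r - 16) + d*(-4*r^2 + 62*r + 32) + 8*r^2 + 4*r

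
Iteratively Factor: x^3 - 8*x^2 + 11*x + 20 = (x - 5)*(x^2 - 3*x - 4) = (x - 5)*(x + 1)*(x - 4)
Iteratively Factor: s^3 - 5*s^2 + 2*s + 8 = (s - 2)*(s^2 - 3*s - 4) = (s - 4)*(s - 2)*(s + 1)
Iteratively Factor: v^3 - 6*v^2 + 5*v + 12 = (v - 3)*(v^2 - 3*v - 4) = (v - 3)*(v + 1)*(v - 4)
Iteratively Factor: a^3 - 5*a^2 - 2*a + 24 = (a - 3)*(a^2 - 2*a - 8) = (a - 4)*(a - 3)*(a + 2)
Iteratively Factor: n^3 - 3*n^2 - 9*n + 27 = (n - 3)*(n^2 - 9) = (n - 3)*(n + 3)*(n - 3)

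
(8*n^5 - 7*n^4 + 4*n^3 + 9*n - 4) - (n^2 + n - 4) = 8*n^5 - 7*n^4 + 4*n^3 - n^2 + 8*n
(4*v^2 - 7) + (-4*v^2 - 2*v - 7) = -2*v - 14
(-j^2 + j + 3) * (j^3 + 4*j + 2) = -j^5 + j^4 - j^3 + 2*j^2 + 14*j + 6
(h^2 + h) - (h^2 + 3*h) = -2*h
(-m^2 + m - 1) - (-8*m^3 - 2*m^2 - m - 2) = 8*m^3 + m^2 + 2*m + 1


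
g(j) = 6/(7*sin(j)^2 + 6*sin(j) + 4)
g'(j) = 6*(-14*sin(j)*cos(j) - 6*cos(j))/(7*sin(j)^2 + 6*sin(j) + 4)^2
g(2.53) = 0.62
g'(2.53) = 0.73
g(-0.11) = 1.75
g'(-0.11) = -2.27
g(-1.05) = 1.48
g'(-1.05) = 1.11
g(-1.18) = 1.35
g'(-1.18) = 0.81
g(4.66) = 1.20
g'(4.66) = -0.10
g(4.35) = 1.33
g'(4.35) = -0.74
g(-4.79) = 0.35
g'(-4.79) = -0.03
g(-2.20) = 1.61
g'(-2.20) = -1.35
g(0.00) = 1.50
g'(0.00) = -2.25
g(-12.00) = 0.65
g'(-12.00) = -0.80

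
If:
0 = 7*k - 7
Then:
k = 1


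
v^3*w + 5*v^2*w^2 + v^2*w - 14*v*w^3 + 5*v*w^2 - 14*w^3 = (v - 2*w)*(v + 7*w)*(v*w + w)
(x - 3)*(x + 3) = x^2 - 9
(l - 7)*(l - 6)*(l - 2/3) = l^3 - 41*l^2/3 + 152*l/3 - 28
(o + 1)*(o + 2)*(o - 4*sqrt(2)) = o^3 - 4*sqrt(2)*o^2 + 3*o^2 - 12*sqrt(2)*o + 2*o - 8*sqrt(2)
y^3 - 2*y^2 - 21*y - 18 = (y - 6)*(y + 1)*(y + 3)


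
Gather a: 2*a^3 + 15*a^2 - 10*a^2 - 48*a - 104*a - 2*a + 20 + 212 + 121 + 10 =2*a^3 + 5*a^2 - 154*a + 363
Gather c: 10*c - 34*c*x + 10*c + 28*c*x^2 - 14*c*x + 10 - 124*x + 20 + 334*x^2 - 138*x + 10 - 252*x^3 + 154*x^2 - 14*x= c*(28*x^2 - 48*x + 20) - 252*x^3 + 488*x^2 - 276*x + 40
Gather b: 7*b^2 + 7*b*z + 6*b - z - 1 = 7*b^2 + b*(7*z + 6) - z - 1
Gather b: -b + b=0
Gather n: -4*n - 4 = -4*n - 4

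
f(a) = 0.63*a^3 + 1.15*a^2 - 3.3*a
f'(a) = 1.89*a^2 + 2.3*a - 3.3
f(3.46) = 28.45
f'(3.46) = 27.28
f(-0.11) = 0.38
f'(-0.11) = -3.53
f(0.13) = -0.41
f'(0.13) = -2.97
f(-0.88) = 3.37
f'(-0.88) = -3.86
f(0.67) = -1.51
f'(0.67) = -0.91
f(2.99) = 17.25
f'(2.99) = 20.47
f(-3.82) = -5.73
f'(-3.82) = 15.49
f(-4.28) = -14.20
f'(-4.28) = 21.48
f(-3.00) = 3.24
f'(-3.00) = 6.81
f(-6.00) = -74.88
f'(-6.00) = 50.94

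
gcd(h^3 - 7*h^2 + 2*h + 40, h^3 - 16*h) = h - 4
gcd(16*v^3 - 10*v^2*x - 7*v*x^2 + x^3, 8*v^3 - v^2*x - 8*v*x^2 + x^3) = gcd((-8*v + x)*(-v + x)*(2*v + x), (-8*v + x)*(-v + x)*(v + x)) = 8*v^2 - 9*v*x + x^2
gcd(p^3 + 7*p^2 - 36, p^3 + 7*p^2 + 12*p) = p + 3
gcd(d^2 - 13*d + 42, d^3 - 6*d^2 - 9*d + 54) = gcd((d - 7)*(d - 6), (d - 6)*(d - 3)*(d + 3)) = d - 6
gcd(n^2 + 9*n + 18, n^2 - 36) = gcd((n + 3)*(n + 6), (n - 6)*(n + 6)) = n + 6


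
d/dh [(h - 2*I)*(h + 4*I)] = 2*h + 2*I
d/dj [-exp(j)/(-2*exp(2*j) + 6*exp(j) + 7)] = (-2*exp(2*j) - 7)*exp(j)/(4*exp(4*j) - 24*exp(3*j) + 8*exp(2*j) + 84*exp(j) + 49)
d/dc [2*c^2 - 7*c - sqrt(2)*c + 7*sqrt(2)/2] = 4*c - 7 - sqrt(2)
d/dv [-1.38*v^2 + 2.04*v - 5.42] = 2.04 - 2.76*v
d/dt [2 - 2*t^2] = -4*t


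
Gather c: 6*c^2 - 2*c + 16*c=6*c^2 + 14*c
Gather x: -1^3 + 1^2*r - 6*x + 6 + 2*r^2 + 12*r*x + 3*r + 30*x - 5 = 2*r^2 + 4*r + x*(12*r + 24)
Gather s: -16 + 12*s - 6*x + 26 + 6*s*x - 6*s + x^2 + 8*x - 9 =s*(6*x + 6) + x^2 + 2*x + 1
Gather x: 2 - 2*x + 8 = 10 - 2*x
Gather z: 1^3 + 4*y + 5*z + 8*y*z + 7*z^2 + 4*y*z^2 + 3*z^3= 4*y + 3*z^3 + z^2*(4*y + 7) + z*(8*y + 5) + 1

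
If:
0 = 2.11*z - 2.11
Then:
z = 1.00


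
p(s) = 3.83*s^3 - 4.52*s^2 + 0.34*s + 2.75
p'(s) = 11.49*s^2 - 9.04*s + 0.34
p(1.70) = 9.08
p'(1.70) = 18.18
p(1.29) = 3.89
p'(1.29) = 7.80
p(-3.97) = -309.49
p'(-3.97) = 217.32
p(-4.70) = -496.34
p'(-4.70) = 296.64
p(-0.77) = -1.94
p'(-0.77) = 14.11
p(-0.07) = 2.70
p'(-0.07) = 1.03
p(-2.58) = -93.99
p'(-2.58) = 100.15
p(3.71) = 137.38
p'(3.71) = 124.95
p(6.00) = 669.35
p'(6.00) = 359.74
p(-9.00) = -3158.50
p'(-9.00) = 1012.39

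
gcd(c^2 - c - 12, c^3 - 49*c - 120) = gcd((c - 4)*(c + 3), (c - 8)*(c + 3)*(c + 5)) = c + 3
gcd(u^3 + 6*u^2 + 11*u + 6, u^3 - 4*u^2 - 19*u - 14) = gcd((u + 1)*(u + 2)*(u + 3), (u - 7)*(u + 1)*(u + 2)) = u^2 + 3*u + 2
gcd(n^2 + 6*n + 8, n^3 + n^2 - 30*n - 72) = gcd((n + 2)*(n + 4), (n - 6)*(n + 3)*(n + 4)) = n + 4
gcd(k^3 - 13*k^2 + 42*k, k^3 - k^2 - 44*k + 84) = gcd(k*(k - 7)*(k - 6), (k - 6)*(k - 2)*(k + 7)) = k - 6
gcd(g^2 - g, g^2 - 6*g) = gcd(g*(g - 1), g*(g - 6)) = g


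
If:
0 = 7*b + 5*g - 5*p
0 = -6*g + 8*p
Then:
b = -5*p/21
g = 4*p/3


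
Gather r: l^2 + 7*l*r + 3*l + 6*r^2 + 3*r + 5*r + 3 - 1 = l^2 + 3*l + 6*r^2 + r*(7*l + 8) + 2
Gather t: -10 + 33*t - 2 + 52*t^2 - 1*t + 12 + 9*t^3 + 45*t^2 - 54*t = 9*t^3 + 97*t^2 - 22*t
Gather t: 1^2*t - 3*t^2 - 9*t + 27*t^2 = 24*t^2 - 8*t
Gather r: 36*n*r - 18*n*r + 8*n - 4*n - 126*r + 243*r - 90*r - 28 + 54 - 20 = 4*n + r*(18*n + 27) + 6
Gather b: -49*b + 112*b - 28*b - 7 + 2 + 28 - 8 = 35*b + 15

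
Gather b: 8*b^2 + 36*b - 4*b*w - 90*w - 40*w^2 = 8*b^2 + b*(36 - 4*w) - 40*w^2 - 90*w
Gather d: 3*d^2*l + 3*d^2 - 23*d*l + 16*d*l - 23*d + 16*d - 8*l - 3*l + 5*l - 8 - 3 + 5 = d^2*(3*l + 3) + d*(-7*l - 7) - 6*l - 6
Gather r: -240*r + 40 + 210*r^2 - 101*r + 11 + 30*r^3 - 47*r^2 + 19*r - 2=30*r^3 + 163*r^2 - 322*r + 49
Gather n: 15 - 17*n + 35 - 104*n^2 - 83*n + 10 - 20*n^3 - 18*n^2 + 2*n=-20*n^3 - 122*n^2 - 98*n + 60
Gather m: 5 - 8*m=5 - 8*m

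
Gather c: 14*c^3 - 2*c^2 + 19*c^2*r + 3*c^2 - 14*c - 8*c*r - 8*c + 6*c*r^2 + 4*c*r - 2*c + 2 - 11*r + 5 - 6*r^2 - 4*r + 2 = 14*c^3 + c^2*(19*r + 1) + c*(6*r^2 - 4*r - 24) - 6*r^2 - 15*r + 9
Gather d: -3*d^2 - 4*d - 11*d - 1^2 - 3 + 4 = -3*d^2 - 15*d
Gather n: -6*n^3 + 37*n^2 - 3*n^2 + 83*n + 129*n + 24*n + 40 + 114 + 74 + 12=-6*n^3 + 34*n^2 + 236*n + 240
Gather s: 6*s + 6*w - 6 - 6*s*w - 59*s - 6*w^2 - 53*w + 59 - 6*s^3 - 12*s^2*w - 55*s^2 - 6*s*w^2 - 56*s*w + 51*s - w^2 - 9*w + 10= -6*s^3 + s^2*(-12*w - 55) + s*(-6*w^2 - 62*w - 2) - 7*w^2 - 56*w + 63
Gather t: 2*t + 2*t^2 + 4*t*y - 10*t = 2*t^2 + t*(4*y - 8)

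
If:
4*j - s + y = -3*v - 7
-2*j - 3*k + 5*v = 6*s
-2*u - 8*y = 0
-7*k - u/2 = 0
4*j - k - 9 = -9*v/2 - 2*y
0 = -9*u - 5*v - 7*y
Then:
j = -66798/13795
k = 804/2759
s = 88261/13795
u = -11256/2759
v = 81606/13795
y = 2814/2759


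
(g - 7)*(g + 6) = g^2 - g - 42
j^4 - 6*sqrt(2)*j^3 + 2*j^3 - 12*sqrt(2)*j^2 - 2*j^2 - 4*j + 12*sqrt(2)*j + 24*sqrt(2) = (j + 2)*(j - 6*sqrt(2))*(j - sqrt(2))*(j + sqrt(2))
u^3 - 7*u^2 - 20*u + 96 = (u - 8)*(u - 3)*(u + 4)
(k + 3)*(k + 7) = k^2 + 10*k + 21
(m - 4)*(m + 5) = m^2 + m - 20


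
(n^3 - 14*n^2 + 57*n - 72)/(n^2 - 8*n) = n - 6 + 9/n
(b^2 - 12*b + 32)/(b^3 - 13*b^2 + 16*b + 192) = (b - 4)/(b^2 - 5*b - 24)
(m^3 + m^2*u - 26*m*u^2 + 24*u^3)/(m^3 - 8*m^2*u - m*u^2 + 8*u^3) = (-m^2 - 2*m*u + 24*u^2)/(-m^2 + 7*m*u + 8*u^2)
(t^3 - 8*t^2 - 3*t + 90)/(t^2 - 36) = (t^2 - 2*t - 15)/(t + 6)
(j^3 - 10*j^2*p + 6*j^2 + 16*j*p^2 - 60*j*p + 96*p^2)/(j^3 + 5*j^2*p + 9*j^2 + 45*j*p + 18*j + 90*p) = (j^2 - 10*j*p + 16*p^2)/(j^2 + 5*j*p + 3*j + 15*p)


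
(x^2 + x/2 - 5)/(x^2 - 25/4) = 2*(x - 2)/(2*x - 5)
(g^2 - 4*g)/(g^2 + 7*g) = (g - 4)/(g + 7)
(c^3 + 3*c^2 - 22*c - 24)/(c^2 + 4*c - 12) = (c^2 - 3*c - 4)/(c - 2)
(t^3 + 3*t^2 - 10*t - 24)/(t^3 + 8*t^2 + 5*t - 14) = (t^2 + t - 12)/(t^2 + 6*t - 7)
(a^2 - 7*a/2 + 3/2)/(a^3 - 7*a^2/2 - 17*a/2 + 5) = (a - 3)/(a^2 - 3*a - 10)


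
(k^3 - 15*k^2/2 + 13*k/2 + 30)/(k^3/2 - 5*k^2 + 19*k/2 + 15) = (2*k^2 - 5*k - 12)/(k^2 - 5*k - 6)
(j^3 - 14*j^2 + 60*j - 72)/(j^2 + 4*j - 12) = (j^2 - 12*j + 36)/(j + 6)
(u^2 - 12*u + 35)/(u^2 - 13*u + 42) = (u - 5)/(u - 6)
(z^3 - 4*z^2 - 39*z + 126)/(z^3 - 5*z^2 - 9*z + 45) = (z^2 - z - 42)/(z^2 - 2*z - 15)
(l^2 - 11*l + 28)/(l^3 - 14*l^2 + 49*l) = (l - 4)/(l*(l - 7))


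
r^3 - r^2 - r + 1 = (r - 1)^2*(r + 1)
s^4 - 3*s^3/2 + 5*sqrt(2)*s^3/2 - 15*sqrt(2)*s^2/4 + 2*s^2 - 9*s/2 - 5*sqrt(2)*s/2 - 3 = (s - 2)*(s + 1/2)*(s + sqrt(2))*(s + 3*sqrt(2)/2)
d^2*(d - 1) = d^3 - d^2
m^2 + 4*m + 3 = (m + 1)*(m + 3)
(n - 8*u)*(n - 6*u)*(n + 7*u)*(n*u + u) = n^4*u - 7*n^3*u^2 + n^3*u - 50*n^2*u^3 - 7*n^2*u^2 + 336*n*u^4 - 50*n*u^3 + 336*u^4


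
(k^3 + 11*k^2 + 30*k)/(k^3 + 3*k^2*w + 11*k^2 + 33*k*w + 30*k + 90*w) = k/(k + 3*w)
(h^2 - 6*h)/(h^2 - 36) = h/(h + 6)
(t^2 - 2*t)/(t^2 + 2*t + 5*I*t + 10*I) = t*(t - 2)/(t^2 + t*(2 + 5*I) + 10*I)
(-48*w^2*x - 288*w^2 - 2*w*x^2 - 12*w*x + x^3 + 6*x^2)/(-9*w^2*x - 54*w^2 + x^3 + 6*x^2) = (-48*w^2 - 2*w*x + x^2)/(-9*w^2 + x^2)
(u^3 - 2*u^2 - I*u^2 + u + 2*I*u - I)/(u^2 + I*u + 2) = (u^2 - 2*u + 1)/(u + 2*I)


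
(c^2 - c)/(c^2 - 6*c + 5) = c/(c - 5)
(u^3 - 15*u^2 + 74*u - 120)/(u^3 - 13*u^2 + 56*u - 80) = (u - 6)/(u - 4)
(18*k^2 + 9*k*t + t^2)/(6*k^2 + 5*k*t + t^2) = (6*k + t)/(2*k + t)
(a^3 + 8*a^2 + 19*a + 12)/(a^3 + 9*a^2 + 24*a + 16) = (a + 3)/(a + 4)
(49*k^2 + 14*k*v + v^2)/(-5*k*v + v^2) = (49*k^2 + 14*k*v + v^2)/(v*(-5*k + v))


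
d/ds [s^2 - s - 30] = 2*s - 1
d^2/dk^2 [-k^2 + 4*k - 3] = -2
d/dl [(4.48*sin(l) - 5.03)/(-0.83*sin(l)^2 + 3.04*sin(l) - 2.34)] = (3.7184*sin(l)^2 - 8.3498*sin(l) + 4.808)*cos(l)/(0.6889*sin(l)^4 - 5.0464*sin(l)^3 + 13.126*sin(l)^2 - 14.2272*sin(l) + 5.4756)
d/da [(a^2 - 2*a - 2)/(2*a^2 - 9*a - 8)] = (-5*a^2 - 8*a - 2)/(4*a^4 - 36*a^3 + 49*a^2 + 144*a + 64)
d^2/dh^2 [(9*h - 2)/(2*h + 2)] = -11/(h + 1)^3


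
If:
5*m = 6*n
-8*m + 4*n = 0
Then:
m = 0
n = 0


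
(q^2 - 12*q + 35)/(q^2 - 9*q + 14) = (q - 5)/(q - 2)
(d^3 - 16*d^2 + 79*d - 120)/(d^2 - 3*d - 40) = (d^2 - 8*d + 15)/(d + 5)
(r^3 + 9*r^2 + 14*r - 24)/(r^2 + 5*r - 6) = r + 4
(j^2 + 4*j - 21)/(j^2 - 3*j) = (j + 7)/j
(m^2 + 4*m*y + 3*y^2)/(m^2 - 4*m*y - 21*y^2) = (-m - y)/(-m + 7*y)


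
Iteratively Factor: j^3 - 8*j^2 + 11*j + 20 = (j + 1)*(j^2 - 9*j + 20) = (j - 5)*(j + 1)*(j - 4)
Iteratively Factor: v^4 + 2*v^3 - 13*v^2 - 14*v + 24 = (v - 1)*(v^3 + 3*v^2 - 10*v - 24) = (v - 1)*(v + 2)*(v^2 + v - 12) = (v - 1)*(v + 2)*(v + 4)*(v - 3)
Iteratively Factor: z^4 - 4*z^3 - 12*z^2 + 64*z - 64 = (z - 4)*(z^3 - 12*z + 16) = (z - 4)*(z - 2)*(z^2 + 2*z - 8) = (z - 4)*(z - 2)*(z + 4)*(z - 2)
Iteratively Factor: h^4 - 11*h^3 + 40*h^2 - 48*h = (h)*(h^3 - 11*h^2 + 40*h - 48) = h*(h - 3)*(h^2 - 8*h + 16) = h*(h - 4)*(h - 3)*(h - 4)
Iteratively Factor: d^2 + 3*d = (d)*(d + 3)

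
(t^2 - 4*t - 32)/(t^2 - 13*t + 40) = (t + 4)/(t - 5)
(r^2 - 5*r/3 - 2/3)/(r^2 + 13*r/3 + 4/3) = (r - 2)/(r + 4)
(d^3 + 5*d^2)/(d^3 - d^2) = (d + 5)/(d - 1)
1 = 1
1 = 1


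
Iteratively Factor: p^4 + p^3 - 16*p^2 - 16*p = (p + 4)*(p^3 - 3*p^2 - 4*p) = (p - 4)*(p + 4)*(p^2 + p) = (p - 4)*(p + 1)*(p + 4)*(p)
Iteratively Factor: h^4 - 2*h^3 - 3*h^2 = (h)*(h^3 - 2*h^2 - 3*h) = h*(h - 3)*(h^2 + h) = h*(h - 3)*(h + 1)*(h)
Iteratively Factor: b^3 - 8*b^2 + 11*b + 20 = (b - 5)*(b^2 - 3*b - 4) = (b - 5)*(b + 1)*(b - 4)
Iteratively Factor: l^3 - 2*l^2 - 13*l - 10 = (l + 1)*(l^2 - 3*l - 10) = (l + 1)*(l + 2)*(l - 5)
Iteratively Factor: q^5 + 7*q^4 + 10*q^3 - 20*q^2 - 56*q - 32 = (q + 2)*(q^4 + 5*q^3 - 20*q - 16) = (q + 1)*(q + 2)*(q^3 + 4*q^2 - 4*q - 16) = (q - 2)*(q + 1)*(q + 2)*(q^2 + 6*q + 8) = (q - 2)*(q + 1)*(q + 2)^2*(q + 4)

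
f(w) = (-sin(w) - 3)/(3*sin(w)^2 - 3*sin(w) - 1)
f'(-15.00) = 2.84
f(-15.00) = -1.06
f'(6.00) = -2339.56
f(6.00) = -37.54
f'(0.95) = 2.37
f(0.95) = 2.62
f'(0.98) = 2.48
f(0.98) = 2.69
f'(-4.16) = -2.62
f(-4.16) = 2.79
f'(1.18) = 2.92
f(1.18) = 3.25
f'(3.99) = 1.52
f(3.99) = -0.77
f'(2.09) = -2.72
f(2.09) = 2.88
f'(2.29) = -1.96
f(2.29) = 2.41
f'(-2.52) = 4.56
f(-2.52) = -1.37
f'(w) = (-6*sin(w)*cos(w) + 3*cos(w))*(-sin(w) - 3)/(3*sin(w)^2 - 3*sin(w) - 1)^2 - cos(w)/(3*sin(w)^2 - 3*sin(w) - 1)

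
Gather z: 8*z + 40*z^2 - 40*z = 40*z^2 - 32*z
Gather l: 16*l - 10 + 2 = 16*l - 8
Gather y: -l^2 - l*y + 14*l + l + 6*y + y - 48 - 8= -l^2 + 15*l + y*(7 - l) - 56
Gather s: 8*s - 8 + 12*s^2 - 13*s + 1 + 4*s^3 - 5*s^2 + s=4*s^3 + 7*s^2 - 4*s - 7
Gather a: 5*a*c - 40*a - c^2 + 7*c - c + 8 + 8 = a*(5*c - 40) - c^2 + 6*c + 16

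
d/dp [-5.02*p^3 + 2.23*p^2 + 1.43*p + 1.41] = -15.06*p^2 + 4.46*p + 1.43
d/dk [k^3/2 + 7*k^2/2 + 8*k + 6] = 3*k^2/2 + 7*k + 8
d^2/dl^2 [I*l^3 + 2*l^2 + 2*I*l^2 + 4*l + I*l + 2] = 6*I*l + 4 + 4*I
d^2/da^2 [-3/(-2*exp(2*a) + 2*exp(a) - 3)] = 6*((1 - 4*exp(a))*(2*exp(2*a) - 2*exp(a) + 3) + 4*(2*exp(a) - 1)^2*exp(a))*exp(a)/(2*exp(2*a) - 2*exp(a) + 3)^3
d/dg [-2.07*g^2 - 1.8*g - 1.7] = -4.14*g - 1.8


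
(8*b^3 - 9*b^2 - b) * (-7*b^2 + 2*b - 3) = -56*b^5 + 79*b^4 - 35*b^3 + 25*b^2 + 3*b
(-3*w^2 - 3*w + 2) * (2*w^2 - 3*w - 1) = -6*w^4 + 3*w^3 + 16*w^2 - 3*w - 2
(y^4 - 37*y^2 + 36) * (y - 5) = y^5 - 5*y^4 - 37*y^3 + 185*y^2 + 36*y - 180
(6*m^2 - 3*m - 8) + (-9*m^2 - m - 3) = -3*m^2 - 4*m - 11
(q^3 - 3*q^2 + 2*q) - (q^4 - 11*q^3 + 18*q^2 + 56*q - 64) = -q^4 + 12*q^3 - 21*q^2 - 54*q + 64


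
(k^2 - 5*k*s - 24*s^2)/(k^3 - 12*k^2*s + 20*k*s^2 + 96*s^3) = (-k - 3*s)/(-k^2 + 4*k*s + 12*s^2)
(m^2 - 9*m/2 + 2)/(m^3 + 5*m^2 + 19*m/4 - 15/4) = 2*(m - 4)/(2*m^2 + 11*m + 15)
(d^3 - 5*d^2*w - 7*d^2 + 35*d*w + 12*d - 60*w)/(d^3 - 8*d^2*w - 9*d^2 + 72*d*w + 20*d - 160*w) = (-d^2 + 5*d*w + 3*d - 15*w)/(-d^2 + 8*d*w + 5*d - 40*w)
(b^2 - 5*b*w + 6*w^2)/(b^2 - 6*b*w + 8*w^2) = (-b + 3*w)/(-b + 4*w)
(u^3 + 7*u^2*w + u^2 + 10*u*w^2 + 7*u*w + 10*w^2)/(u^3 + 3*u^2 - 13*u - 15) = (u^2 + 7*u*w + 10*w^2)/(u^2 + 2*u - 15)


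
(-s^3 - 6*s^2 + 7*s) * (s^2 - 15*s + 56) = -s^5 + 9*s^4 + 41*s^3 - 441*s^2 + 392*s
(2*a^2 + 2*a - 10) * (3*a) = 6*a^3 + 6*a^2 - 30*a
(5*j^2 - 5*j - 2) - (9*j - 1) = 5*j^2 - 14*j - 1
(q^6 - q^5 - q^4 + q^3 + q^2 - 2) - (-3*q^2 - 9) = q^6 - q^5 - q^4 + q^3 + 4*q^2 + 7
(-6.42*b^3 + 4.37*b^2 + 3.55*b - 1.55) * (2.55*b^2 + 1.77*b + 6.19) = -16.371*b^5 - 0.219900000000001*b^4 - 22.9524*b^3 + 29.3813*b^2 + 19.231*b - 9.5945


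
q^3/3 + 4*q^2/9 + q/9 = q*(q/3 + 1/3)*(q + 1/3)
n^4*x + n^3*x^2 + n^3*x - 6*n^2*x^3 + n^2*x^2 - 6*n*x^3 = n*(n - 2*x)*(n + 3*x)*(n*x + x)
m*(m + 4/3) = m^2 + 4*m/3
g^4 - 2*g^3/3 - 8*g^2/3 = g^2*(g - 2)*(g + 4/3)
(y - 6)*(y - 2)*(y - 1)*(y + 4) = y^4 - 5*y^3 - 16*y^2 + 68*y - 48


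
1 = 1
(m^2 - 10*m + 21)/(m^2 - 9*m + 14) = (m - 3)/(m - 2)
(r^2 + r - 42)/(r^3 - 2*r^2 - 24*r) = (r + 7)/(r*(r + 4))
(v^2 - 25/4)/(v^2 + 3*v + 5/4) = (2*v - 5)/(2*v + 1)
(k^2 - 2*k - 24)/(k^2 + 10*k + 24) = (k - 6)/(k + 6)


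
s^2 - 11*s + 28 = (s - 7)*(s - 4)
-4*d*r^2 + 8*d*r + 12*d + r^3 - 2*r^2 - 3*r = (-4*d + r)*(r - 3)*(r + 1)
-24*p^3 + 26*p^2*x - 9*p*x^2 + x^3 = (-4*p + x)*(-3*p + x)*(-2*p + x)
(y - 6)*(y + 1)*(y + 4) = y^3 - y^2 - 26*y - 24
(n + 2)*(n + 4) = n^2 + 6*n + 8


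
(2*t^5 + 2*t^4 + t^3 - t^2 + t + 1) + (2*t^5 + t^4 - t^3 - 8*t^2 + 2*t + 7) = 4*t^5 + 3*t^4 - 9*t^2 + 3*t + 8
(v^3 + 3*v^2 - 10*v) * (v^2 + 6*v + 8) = v^5 + 9*v^4 + 16*v^3 - 36*v^2 - 80*v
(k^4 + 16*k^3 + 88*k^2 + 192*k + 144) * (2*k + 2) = 2*k^5 + 34*k^4 + 208*k^3 + 560*k^2 + 672*k + 288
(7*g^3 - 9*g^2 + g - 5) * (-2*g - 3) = -14*g^4 - 3*g^3 + 25*g^2 + 7*g + 15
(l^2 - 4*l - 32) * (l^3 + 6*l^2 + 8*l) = l^5 + 2*l^4 - 48*l^3 - 224*l^2 - 256*l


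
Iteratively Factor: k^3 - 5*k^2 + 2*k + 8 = (k + 1)*(k^2 - 6*k + 8) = (k - 4)*(k + 1)*(k - 2)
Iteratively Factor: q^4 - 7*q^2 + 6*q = (q)*(q^3 - 7*q + 6) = q*(q - 2)*(q^2 + 2*q - 3) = q*(q - 2)*(q + 3)*(q - 1)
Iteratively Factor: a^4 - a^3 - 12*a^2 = (a - 4)*(a^3 + 3*a^2) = a*(a - 4)*(a^2 + 3*a) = a^2*(a - 4)*(a + 3)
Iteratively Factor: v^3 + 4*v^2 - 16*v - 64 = (v + 4)*(v^2 - 16) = (v + 4)^2*(v - 4)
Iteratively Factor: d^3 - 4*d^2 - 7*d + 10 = (d + 2)*(d^2 - 6*d + 5) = (d - 5)*(d + 2)*(d - 1)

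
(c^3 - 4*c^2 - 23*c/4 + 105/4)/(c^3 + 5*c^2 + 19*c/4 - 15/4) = (2*c^2 - 13*c + 21)/(2*c^2 + 5*c - 3)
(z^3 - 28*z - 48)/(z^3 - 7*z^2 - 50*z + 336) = (z^2 + 6*z + 8)/(z^2 - z - 56)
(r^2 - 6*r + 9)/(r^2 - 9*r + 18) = (r - 3)/(r - 6)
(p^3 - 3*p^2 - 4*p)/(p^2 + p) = p - 4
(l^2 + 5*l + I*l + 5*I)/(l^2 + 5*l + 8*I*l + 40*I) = (l + I)/(l + 8*I)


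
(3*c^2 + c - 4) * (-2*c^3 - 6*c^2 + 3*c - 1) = -6*c^5 - 20*c^4 + 11*c^3 + 24*c^2 - 13*c + 4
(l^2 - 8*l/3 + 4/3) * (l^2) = l^4 - 8*l^3/3 + 4*l^2/3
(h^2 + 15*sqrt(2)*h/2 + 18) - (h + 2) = h^2 - h + 15*sqrt(2)*h/2 + 16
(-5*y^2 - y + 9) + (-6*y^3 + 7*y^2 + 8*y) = -6*y^3 + 2*y^2 + 7*y + 9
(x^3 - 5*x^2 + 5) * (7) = 7*x^3 - 35*x^2 + 35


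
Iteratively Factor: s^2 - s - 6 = (s - 3)*(s + 2)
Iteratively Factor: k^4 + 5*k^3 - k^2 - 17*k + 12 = (k + 3)*(k^3 + 2*k^2 - 7*k + 4) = (k - 1)*(k + 3)*(k^2 + 3*k - 4) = (k - 1)^2*(k + 3)*(k + 4)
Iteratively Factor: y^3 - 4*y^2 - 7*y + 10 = (y - 1)*(y^2 - 3*y - 10) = (y - 5)*(y - 1)*(y + 2)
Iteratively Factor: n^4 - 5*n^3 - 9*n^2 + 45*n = (n - 3)*(n^3 - 2*n^2 - 15*n) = (n - 5)*(n - 3)*(n^2 + 3*n) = n*(n - 5)*(n - 3)*(n + 3)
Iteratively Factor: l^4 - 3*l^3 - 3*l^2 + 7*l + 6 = (l - 2)*(l^3 - l^2 - 5*l - 3) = (l - 3)*(l - 2)*(l^2 + 2*l + 1) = (l - 3)*(l - 2)*(l + 1)*(l + 1)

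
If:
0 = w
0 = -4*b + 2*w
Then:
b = 0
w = 0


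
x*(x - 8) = x^2 - 8*x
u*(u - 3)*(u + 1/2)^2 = u^4 - 2*u^3 - 11*u^2/4 - 3*u/4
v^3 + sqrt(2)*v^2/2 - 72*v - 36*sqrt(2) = (v - 6*sqrt(2))*(v + sqrt(2)/2)*(v + 6*sqrt(2))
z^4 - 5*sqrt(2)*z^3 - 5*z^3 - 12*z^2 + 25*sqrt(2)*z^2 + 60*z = z*(z - 5)*(z - 6*sqrt(2))*(z + sqrt(2))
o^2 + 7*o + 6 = (o + 1)*(o + 6)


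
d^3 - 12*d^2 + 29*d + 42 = (d - 7)*(d - 6)*(d + 1)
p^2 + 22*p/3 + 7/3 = (p + 1/3)*(p + 7)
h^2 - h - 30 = (h - 6)*(h + 5)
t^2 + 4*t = t*(t + 4)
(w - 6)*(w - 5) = w^2 - 11*w + 30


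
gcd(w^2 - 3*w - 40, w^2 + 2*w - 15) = w + 5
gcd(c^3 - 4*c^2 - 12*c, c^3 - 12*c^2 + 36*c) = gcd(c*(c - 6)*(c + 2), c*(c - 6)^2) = c^2 - 6*c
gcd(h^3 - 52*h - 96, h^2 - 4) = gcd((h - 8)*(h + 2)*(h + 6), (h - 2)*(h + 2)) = h + 2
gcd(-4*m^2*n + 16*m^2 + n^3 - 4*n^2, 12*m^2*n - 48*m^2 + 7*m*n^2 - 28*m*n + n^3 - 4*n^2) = n - 4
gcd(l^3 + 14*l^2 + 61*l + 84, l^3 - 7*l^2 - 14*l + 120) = l + 4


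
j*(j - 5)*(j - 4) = j^3 - 9*j^2 + 20*j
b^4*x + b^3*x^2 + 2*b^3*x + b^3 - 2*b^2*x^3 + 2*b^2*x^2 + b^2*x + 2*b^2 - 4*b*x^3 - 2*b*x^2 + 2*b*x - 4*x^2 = (b + 2)*(b - x)*(b + 2*x)*(b*x + 1)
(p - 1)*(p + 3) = p^2 + 2*p - 3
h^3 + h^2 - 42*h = h*(h - 6)*(h + 7)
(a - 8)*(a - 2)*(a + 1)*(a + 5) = a^4 - 4*a^3 - 39*a^2 + 46*a + 80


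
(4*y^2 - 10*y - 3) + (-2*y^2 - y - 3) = 2*y^2 - 11*y - 6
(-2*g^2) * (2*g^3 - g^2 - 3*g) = -4*g^5 + 2*g^4 + 6*g^3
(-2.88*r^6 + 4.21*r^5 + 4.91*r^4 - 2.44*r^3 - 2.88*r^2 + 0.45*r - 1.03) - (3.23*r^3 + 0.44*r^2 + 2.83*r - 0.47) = -2.88*r^6 + 4.21*r^5 + 4.91*r^4 - 5.67*r^3 - 3.32*r^2 - 2.38*r - 0.56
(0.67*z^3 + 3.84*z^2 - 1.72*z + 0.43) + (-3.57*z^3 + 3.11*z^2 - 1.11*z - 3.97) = -2.9*z^3 + 6.95*z^2 - 2.83*z - 3.54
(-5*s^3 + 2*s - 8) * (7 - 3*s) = 15*s^4 - 35*s^3 - 6*s^2 + 38*s - 56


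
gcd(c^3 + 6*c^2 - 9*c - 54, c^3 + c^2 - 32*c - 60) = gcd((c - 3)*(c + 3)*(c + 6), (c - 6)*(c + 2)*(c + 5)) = 1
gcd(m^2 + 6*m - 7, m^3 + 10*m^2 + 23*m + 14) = m + 7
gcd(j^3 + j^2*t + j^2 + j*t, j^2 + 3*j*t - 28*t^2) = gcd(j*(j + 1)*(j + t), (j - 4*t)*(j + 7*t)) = 1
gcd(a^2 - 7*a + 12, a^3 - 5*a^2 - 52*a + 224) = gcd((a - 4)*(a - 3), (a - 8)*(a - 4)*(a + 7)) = a - 4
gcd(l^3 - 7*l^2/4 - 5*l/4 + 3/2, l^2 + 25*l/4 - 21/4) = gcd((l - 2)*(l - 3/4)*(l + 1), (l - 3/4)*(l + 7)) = l - 3/4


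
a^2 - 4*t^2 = (a - 2*t)*(a + 2*t)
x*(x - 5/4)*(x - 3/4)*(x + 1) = x^4 - x^3 - 17*x^2/16 + 15*x/16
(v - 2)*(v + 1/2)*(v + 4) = v^3 + 5*v^2/2 - 7*v - 4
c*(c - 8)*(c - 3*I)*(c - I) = c^4 - 8*c^3 - 4*I*c^3 - 3*c^2 + 32*I*c^2 + 24*c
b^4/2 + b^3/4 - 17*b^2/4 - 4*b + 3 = (b/2 + 1)*(b - 3)*(b - 1/2)*(b + 2)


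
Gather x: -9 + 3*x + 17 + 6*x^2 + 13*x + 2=6*x^2 + 16*x + 10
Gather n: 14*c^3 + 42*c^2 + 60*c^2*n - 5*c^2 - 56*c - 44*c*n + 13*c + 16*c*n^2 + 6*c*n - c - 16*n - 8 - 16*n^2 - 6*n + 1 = 14*c^3 + 37*c^2 - 44*c + n^2*(16*c - 16) + n*(60*c^2 - 38*c - 22) - 7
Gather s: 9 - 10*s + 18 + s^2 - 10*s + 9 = s^2 - 20*s + 36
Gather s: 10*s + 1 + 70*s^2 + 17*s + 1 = 70*s^2 + 27*s + 2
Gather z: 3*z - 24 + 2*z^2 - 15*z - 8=2*z^2 - 12*z - 32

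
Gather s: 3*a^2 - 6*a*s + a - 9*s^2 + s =3*a^2 + a - 9*s^2 + s*(1 - 6*a)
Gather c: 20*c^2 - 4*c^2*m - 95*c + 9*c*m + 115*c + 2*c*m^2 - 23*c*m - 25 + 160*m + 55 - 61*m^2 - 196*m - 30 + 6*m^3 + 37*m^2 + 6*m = c^2*(20 - 4*m) + c*(2*m^2 - 14*m + 20) + 6*m^3 - 24*m^2 - 30*m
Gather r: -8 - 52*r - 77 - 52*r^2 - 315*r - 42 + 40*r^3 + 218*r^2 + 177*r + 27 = 40*r^3 + 166*r^2 - 190*r - 100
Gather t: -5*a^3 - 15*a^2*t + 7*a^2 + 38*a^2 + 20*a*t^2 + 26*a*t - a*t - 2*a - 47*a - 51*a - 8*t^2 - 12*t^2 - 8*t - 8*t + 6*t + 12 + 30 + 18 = -5*a^3 + 45*a^2 - 100*a + t^2*(20*a - 20) + t*(-15*a^2 + 25*a - 10) + 60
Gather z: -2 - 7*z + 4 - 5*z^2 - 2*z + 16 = -5*z^2 - 9*z + 18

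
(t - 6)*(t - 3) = t^2 - 9*t + 18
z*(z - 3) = z^2 - 3*z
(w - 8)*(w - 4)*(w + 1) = w^3 - 11*w^2 + 20*w + 32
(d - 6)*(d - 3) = d^2 - 9*d + 18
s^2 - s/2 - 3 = (s - 2)*(s + 3/2)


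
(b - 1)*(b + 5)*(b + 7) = b^3 + 11*b^2 + 23*b - 35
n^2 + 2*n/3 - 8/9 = (n - 2/3)*(n + 4/3)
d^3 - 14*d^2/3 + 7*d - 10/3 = (d - 2)*(d - 5/3)*(d - 1)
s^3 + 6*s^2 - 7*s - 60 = (s - 3)*(s + 4)*(s + 5)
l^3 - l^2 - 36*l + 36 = (l - 6)*(l - 1)*(l + 6)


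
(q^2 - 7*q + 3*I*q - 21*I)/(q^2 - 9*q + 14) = (q + 3*I)/(q - 2)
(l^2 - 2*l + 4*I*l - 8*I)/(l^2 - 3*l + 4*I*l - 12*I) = (l - 2)/(l - 3)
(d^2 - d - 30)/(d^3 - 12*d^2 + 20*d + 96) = (d + 5)/(d^2 - 6*d - 16)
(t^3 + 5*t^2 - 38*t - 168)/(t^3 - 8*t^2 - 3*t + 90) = (t^2 + 11*t + 28)/(t^2 - 2*t - 15)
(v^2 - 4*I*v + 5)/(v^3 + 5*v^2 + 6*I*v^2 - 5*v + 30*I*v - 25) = (v - 5*I)/(v^2 + 5*v*(1 + I) + 25*I)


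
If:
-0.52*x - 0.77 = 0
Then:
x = -1.48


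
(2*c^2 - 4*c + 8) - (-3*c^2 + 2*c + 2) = 5*c^2 - 6*c + 6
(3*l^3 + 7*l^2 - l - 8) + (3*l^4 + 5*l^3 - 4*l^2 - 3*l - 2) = 3*l^4 + 8*l^3 + 3*l^2 - 4*l - 10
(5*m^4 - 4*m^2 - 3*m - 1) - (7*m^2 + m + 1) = 5*m^4 - 11*m^2 - 4*m - 2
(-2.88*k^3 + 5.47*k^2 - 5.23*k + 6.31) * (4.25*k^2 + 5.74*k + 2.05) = -12.24*k^5 + 6.7163*k^4 + 3.2663*k^3 + 8.0108*k^2 + 25.4979*k + 12.9355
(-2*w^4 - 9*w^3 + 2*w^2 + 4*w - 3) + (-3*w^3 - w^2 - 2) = -2*w^4 - 12*w^3 + w^2 + 4*w - 5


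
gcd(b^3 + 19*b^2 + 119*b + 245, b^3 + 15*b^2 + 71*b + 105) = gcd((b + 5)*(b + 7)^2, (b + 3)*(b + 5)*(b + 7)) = b^2 + 12*b + 35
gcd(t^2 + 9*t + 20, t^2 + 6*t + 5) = t + 5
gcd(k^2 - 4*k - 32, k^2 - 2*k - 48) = k - 8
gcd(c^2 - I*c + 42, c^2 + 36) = c + 6*I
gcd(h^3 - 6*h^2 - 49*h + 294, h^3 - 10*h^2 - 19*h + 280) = h - 7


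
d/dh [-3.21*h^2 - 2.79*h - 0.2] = -6.42*h - 2.79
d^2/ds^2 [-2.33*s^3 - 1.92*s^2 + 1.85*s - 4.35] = -13.98*s - 3.84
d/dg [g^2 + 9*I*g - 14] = 2*g + 9*I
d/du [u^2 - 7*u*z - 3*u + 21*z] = 2*u - 7*z - 3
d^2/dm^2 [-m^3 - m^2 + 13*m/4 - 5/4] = -6*m - 2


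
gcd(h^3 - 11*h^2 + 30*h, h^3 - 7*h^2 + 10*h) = h^2 - 5*h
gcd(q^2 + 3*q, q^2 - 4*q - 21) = q + 3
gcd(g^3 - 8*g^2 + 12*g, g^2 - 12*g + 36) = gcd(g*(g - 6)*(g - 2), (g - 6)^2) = g - 6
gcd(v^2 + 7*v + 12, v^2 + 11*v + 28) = v + 4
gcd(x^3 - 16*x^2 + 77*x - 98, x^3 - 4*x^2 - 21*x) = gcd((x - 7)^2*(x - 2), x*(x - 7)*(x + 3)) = x - 7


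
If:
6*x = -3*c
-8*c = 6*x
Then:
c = 0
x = 0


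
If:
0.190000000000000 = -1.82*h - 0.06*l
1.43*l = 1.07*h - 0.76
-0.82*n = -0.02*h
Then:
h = -0.08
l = -0.59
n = -0.00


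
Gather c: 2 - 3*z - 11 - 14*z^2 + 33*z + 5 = -14*z^2 + 30*z - 4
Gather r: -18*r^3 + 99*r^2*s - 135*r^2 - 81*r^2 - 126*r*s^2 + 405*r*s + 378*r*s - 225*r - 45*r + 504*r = -18*r^3 + r^2*(99*s - 216) + r*(-126*s^2 + 783*s + 234)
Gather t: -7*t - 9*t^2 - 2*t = -9*t^2 - 9*t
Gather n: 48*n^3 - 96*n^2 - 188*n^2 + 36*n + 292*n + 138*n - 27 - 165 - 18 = 48*n^3 - 284*n^2 + 466*n - 210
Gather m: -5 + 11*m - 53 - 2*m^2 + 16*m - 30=-2*m^2 + 27*m - 88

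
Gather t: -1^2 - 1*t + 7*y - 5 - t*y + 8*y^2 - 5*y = t*(-y - 1) + 8*y^2 + 2*y - 6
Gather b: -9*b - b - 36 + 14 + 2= -10*b - 20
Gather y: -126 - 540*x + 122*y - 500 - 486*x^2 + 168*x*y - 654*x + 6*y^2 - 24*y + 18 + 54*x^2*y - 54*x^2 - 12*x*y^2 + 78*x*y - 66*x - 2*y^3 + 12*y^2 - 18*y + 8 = -540*x^2 - 1260*x - 2*y^3 + y^2*(18 - 12*x) + y*(54*x^2 + 246*x + 80) - 600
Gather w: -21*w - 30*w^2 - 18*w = -30*w^2 - 39*w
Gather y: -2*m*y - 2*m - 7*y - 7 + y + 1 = -2*m + y*(-2*m - 6) - 6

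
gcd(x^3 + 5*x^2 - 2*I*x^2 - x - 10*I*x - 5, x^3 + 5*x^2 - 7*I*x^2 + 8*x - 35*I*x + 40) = x + 5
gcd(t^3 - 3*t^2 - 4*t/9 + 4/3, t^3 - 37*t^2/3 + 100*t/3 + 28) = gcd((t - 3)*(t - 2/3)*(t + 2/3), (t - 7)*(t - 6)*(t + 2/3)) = t + 2/3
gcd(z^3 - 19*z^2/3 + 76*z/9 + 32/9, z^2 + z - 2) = 1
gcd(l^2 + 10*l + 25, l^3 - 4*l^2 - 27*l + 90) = l + 5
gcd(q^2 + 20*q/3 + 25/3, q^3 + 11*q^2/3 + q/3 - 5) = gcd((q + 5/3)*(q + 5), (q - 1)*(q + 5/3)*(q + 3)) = q + 5/3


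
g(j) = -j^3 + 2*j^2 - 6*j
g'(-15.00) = -741.00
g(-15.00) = 3915.00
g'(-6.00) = -138.00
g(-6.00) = 324.00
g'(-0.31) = -7.53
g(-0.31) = 2.08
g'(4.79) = -55.67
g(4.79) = -92.75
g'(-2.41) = -33.06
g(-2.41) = 40.07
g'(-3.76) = -63.45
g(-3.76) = 103.99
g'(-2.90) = -42.83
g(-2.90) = 58.61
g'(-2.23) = -29.84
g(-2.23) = 34.42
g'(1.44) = -6.46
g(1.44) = -7.48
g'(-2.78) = -40.31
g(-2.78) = 53.62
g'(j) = -3*j^2 + 4*j - 6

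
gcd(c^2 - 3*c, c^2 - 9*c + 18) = c - 3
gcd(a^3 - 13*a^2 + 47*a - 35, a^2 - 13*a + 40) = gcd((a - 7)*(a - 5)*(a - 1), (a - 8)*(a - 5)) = a - 5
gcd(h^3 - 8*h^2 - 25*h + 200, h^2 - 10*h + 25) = h - 5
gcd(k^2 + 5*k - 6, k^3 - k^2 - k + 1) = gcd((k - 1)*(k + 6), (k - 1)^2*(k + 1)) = k - 1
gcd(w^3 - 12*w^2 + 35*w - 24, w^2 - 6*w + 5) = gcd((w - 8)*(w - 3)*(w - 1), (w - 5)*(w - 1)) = w - 1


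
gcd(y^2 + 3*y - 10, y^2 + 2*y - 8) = y - 2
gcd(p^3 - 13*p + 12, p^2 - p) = p - 1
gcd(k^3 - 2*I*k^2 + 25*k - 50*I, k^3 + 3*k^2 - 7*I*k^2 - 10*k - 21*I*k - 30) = k^2 - 7*I*k - 10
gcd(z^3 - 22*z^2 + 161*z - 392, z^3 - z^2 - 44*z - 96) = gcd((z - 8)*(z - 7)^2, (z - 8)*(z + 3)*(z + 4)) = z - 8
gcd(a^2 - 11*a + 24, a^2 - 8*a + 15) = a - 3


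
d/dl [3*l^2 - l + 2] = 6*l - 1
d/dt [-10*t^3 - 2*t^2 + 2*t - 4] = -30*t^2 - 4*t + 2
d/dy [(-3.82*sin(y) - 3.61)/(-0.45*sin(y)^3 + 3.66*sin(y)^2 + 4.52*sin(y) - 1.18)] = (-3.438*sin(y)^3 + 9.1077*sin(y)^2 + 26.4252*sin(y) + 20.8248)*cos(y)/(0.2025*sin(y)^6 - 3.294*sin(y)^5 + 9.3276*sin(y)^4 + 34.1484*sin(y)^3 + 11.7928*sin(y)^2 - 10.6672*sin(y) + 1.3924)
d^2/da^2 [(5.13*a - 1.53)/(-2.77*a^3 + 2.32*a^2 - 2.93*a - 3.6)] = (-236.171862*a^5 + 338.679036*a^4 - 129.27051*a^3 + 737.79255*a^2 - 411.019488*a + 160.049394)/(21.253933*a^9 - 53.403384*a^8 + 112.172535*a^7 - 42.59596*a^6 - 20.158425*a^5 + 173.686776*a^4 - 13.976803*a^3 + 2.51532000000002*a^2 + 113.9184*a + 46.656)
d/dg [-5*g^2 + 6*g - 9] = 6 - 10*g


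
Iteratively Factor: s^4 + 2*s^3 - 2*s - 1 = (s + 1)*(s^3 + s^2 - s - 1) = (s + 1)^2*(s^2 - 1) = (s - 1)*(s + 1)^2*(s + 1)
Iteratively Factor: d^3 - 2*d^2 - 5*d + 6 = (d - 1)*(d^2 - d - 6) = (d - 3)*(d - 1)*(d + 2)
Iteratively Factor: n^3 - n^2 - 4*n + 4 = (n - 2)*(n^2 + n - 2) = (n - 2)*(n - 1)*(n + 2)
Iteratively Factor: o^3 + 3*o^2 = (o)*(o^2 + 3*o) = o^2*(o + 3)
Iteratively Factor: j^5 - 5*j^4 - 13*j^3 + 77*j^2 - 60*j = (j - 3)*(j^4 - 2*j^3 - 19*j^2 + 20*j) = (j - 3)*(j + 4)*(j^3 - 6*j^2 + 5*j) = (j - 5)*(j - 3)*(j + 4)*(j^2 - j) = j*(j - 5)*(j - 3)*(j + 4)*(j - 1)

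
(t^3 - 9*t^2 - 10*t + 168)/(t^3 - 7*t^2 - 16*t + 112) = (t - 6)/(t - 4)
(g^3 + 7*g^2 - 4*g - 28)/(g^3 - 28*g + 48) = (g^2 + 9*g + 14)/(g^2 + 2*g - 24)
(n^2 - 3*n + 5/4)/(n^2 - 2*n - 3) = (-n^2 + 3*n - 5/4)/(-n^2 + 2*n + 3)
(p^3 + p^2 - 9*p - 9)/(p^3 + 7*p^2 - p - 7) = (p^2 - 9)/(p^2 + 6*p - 7)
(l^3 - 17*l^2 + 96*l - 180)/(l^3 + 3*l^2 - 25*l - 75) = (l^2 - 12*l + 36)/(l^2 + 8*l + 15)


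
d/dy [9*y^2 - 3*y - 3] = 18*y - 3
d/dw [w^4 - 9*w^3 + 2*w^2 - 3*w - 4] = 4*w^3 - 27*w^2 + 4*w - 3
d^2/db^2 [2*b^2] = 4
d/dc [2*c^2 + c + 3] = 4*c + 1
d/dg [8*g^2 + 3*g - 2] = 16*g + 3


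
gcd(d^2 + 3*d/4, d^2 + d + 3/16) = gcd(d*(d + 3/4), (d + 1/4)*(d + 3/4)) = d + 3/4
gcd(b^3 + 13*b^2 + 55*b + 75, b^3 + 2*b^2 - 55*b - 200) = b^2 + 10*b + 25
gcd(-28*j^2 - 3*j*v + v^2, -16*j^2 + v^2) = 4*j + v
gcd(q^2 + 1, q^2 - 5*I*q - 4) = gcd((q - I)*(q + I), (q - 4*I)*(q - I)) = q - I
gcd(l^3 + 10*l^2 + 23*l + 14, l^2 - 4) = l + 2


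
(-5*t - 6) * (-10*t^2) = 50*t^3 + 60*t^2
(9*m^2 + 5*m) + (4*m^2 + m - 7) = 13*m^2 + 6*m - 7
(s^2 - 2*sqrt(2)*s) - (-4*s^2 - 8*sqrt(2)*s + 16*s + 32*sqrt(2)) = 5*s^2 - 16*s + 6*sqrt(2)*s - 32*sqrt(2)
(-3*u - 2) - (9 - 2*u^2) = 2*u^2 - 3*u - 11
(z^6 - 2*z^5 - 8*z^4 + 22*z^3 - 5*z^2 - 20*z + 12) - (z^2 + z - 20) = z^6 - 2*z^5 - 8*z^4 + 22*z^3 - 6*z^2 - 21*z + 32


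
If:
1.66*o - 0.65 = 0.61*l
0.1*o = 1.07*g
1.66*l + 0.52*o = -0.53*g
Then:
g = 0.03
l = -0.12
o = 0.35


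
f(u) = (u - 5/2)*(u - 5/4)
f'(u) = 2*u - 15/4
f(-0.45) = 5.02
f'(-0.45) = -4.65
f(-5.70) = 56.99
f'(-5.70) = -15.15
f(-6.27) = 65.95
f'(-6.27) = -16.29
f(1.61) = -0.32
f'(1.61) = -0.53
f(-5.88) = 59.75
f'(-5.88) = -15.51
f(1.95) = -0.38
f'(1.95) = 0.15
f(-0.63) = 5.88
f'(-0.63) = -5.01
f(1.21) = 0.05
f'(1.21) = -1.33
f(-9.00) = 117.88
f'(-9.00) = -21.75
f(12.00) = 102.12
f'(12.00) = 20.25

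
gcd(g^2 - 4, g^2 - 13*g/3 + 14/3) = g - 2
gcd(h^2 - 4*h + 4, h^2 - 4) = h - 2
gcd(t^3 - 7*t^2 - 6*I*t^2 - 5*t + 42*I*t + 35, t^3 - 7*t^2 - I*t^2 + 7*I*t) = t^2 + t*(-7 - I) + 7*I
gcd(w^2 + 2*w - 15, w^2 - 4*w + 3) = w - 3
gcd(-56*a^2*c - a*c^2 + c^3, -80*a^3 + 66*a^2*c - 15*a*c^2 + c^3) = 8*a - c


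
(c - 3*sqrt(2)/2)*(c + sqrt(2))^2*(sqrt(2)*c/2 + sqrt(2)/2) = sqrt(2)*c^4/2 + c^3/2 + sqrt(2)*c^3/2 - 2*sqrt(2)*c^2 + c^2/2 - 3*c - 2*sqrt(2)*c - 3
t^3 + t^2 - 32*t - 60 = (t - 6)*(t + 2)*(t + 5)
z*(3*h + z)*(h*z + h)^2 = 3*h^3*z^3 + 6*h^3*z^2 + 3*h^3*z + h^2*z^4 + 2*h^2*z^3 + h^2*z^2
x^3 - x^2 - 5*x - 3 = (x - 3)*(x + 1)^2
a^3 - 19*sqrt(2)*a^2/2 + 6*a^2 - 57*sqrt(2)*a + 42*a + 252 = (a + 6)*(a - 6*sqrt(2))*(a - 7*sqrt(2)/2)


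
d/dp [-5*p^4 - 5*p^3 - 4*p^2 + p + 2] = -20*p^3 - 15*p^2 - 8*p + 1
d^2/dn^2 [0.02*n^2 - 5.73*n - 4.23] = 0.0400000000000000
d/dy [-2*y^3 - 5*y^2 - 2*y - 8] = -6*y^2 - 10*y - 2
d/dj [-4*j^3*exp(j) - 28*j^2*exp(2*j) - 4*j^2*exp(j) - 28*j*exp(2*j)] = 4*(-j^3 - 14*j^2*exp(j) - 4*j^2 - 28*j*exp(j) - 2*j - 7*exp(j))*exp(j)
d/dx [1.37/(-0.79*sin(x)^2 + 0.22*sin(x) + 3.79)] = (2.1646*sin(x) - 0.3014)*cos(x)/(-0.79*sin(x)^2 + 0.22*sin(x) + 3.79)^2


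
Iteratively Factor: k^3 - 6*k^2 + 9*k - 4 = (k - 4)*(k^2 - 2*k + 1) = (k - 4)*(k - 1)*(k - 1)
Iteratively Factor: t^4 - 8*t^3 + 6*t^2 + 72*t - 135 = (t - 5)*(t^3 - 3*t^2 - 9*t + 27) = (t - 5)*(t - 3)*(t^2 - 9) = (t - 5)*(t - 3)*(t + 3)*(t - 3)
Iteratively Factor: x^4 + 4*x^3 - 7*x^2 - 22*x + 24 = (x + 3)*(x^3 + x^2 - 10*x + 8) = (x - 2)*(x + 3)*(x^2 + 3*x - 4) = (x - 2)*(x - 1)*(x + 3)*(x + 4)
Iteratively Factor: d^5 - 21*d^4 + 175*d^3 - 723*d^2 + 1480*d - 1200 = (d - 5)*(d^4 - 16*d^3 + 95*d^2 - 248*d + 240) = (d - 5)*(d - 3)*(d^3 - 13*d^2 + 56*d - 80) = (d - 5)*(d - 4)*(d - 3)*(d^2 - 9*d + 20) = (d - 5)*(d - 4)^2*(d - 3)*(d - 5)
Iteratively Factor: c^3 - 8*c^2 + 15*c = (c - 3)*(c^2 - 5*c) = c*(c - 3)*(c - 5)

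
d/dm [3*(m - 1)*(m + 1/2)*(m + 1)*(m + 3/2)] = 12*m^3 + 18*m^2 - 3*m/2 - 6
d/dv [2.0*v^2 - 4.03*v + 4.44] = 4.0*v - 4.03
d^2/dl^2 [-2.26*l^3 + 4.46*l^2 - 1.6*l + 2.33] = 8.92 - 13.56*l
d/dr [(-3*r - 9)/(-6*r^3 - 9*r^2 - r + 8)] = 3*(6*r^3 + 9*r^2 + r - (r + 3)*(18*r^2 + 18*r + 1) - 8)/(6*r^3 + 9*r^2 + r - 8)^2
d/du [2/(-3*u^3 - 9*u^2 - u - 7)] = 2*(9*u^2 + 18*u + 1)/(3*u^3 + 9*u^2 + u + 7)^2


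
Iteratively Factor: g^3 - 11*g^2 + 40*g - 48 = (g - 4)*(g^2 - 7*g + 12) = (g - 4)^2*(g - 3)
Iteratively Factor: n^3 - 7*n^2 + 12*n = (n - 3)*(n^2 - 4*n) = (n - 4)*(n - 3)*(n)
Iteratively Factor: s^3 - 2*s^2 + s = (s - 1)*(s^2 - s) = (s - 1)^2*(s)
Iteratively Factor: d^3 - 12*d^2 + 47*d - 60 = (d - 3)*(d^2 - 9*d + 20) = (d - 5)*(d - 3)*(d - 4)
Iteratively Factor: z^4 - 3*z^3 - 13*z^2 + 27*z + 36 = (z + 3)*(z^3 - 6*z^2 + 5*z + 12) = (z + 1)*(z + 3)*(z^2 - 7*z + 12) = (z - 3)*(z + 1)*(z + 3)*(z - 4)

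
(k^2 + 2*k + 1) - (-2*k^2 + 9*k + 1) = 3*k^2 - 7*k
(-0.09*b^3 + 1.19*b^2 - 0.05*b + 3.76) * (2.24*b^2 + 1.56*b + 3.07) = -0.2016*b^5 + 2.5252*b^4 + 1.4681*b^3 + 11.9977*b^2 + 5.7121*b + 11.5432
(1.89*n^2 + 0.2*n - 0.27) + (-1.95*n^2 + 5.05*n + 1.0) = -0.0600000000000001*n^2 + 5.25*n + 0.73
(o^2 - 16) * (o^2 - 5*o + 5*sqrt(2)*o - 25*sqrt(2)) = o^4 - 5*o^3 + 5*sqrt(2)*o^3 - 25*sqrt(2)*o^2 - 16*o^2 - 80*sqrt(2)*o + 80*o + 400*sqrt(2)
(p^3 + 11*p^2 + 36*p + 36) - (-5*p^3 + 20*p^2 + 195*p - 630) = 6*p^3 - 9*p^2 - 159*p + 666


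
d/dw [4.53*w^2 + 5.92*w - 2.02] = 9.06*w + 5.92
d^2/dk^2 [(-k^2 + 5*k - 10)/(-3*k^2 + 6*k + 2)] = 2*(-27*k^3 + 288*k^2 - 630*k + 484)/(27*k^6 - 162*k^5 + 270*k^4 - 180*k^2 - 72*k - 8)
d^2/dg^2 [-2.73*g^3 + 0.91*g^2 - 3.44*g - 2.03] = 1.82 - 16.38*g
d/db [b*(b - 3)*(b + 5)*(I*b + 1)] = 4*I*b^3 + b^2*(3 + 6*I) + b*(4 - 30*I) - 15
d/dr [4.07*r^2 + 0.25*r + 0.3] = 8.14*r + 0.25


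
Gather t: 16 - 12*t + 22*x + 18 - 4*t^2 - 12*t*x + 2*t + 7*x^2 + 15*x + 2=-4*t^2 + t*(-12*x - 10) + 7*x^2 + 37*x + 36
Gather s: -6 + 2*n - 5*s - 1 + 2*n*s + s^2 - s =2*n + s^2 + s*(2*n - 6) - 7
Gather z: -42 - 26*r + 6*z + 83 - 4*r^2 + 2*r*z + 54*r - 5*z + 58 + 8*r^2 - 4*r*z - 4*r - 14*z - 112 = 4*r^2 + 24*r + z*(-2*r - 13) - 13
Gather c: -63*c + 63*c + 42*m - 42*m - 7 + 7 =0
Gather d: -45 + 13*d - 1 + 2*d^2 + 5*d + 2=2*d^2 + 18*d - 44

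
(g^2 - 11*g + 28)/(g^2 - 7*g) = (g - 4)/g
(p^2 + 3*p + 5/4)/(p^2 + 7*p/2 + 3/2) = (p + 5/2)/(p + 3)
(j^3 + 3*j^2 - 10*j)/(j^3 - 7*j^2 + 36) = j*(j^2 + 3*j - 10)/(j^3 - 7*j^2 + 36)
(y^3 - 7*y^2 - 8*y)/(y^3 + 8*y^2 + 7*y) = (y - 8)/(y + 7)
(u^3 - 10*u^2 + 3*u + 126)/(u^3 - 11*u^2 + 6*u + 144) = (u - 7)/(u - 8)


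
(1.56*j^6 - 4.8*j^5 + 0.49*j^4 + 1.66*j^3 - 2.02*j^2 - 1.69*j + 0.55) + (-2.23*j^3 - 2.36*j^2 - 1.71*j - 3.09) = 1.56*j^6 - 4.8*j^5 + 0.49*j^4 - 0.57*j^3 - 4.38*j^2 - 3.4*j - 2.54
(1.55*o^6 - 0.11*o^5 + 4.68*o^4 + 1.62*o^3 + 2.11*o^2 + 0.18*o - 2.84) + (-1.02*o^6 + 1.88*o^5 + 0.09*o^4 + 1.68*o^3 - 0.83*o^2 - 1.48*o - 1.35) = 0.53*o^6 + 1.77*o^5 + 4.77*o^4 + 3.3*o^3 + 1.28*o^2 - 1.3*o - 4.19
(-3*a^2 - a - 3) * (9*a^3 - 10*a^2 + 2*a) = -27*a^5 + 21*a^4 - 23*a^3 + 28*a^2 - 6*a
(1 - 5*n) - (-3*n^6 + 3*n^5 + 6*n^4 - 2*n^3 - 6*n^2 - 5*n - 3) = 3*n^6 - 3*n^5 - 6*n^4 + 2*n^3 + 6*n^2 + 4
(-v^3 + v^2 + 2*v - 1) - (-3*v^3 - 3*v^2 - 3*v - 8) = 2*v^3 + 4*v^2 + 5*v + 7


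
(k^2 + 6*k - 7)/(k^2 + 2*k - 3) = (k + 7)/(k + 3)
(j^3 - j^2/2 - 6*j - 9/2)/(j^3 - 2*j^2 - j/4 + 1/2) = 2*(2*j^3 - j^2 - 12*j - 9)/(4*j^3 - 8*j^2 - j + 2)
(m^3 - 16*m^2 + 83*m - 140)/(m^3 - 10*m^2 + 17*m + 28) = (m - 5)/(m + 1)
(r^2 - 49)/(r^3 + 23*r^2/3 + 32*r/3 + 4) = 3*(r^2 - 49)/(3*r^3 + 23*r^2 + 32*r + 12)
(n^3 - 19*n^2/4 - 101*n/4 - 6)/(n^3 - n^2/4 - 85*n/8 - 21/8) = 2*(n - 8)/(2*n - 7)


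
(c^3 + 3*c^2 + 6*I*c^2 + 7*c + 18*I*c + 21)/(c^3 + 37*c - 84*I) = (c^2 + c*(3 - I) - 3*I)/(c^2 - 7*I*c - 12)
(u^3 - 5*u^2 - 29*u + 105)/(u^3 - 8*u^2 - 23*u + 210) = (u - 3)/(u - 6)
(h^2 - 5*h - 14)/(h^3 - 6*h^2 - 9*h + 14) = 1/(h - 1)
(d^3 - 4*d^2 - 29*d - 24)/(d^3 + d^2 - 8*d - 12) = (d^3 - 4*d^2 - 29*d - 24)/(d^3 + d^2 - 8*d - 12)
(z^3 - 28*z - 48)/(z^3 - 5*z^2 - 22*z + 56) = (z^2 - 4*z - 12)/(z^2 - 9*z + 14)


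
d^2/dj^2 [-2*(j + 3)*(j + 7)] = -4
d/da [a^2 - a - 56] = 2*a - 1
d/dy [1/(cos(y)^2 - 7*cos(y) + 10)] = (2*cos(y) - 7)*sin(y)/(cos(y)^2 - 7*cos(y) + 10)^2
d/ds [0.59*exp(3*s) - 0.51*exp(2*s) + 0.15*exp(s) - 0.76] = (1.77*exp(2*s) - 1.02*exp(s) + 0.15)*exp(s)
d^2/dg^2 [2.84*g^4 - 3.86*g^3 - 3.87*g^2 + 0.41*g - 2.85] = 34.08*g^2 - 23.16*g - 7.74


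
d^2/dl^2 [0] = 0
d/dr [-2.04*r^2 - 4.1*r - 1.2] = -4.08*r - 4.1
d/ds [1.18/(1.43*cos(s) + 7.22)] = 1.6874*sin(s)/(1.43*cos(s) + 7.22)^2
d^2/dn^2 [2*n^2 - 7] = 4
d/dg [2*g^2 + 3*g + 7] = 4*g + 3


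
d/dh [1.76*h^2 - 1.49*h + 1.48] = 3.52*h - 1.49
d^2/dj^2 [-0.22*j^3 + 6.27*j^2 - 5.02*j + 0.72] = 12.54 - 1.32*j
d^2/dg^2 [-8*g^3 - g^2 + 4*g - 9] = -48*g - 2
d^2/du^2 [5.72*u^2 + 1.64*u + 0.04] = 11.4400000000000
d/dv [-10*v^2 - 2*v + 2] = -20*v - 2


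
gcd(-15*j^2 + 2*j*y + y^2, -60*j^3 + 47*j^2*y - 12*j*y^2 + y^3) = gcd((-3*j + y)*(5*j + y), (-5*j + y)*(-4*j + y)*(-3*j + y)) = -3*j + y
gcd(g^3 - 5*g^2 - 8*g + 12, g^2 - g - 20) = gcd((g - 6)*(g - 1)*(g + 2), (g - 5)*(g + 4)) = 1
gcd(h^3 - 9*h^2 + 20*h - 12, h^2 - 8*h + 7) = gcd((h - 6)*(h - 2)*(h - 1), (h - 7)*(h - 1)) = h - 1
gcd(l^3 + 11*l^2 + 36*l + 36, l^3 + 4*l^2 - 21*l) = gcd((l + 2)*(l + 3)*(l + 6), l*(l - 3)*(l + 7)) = 1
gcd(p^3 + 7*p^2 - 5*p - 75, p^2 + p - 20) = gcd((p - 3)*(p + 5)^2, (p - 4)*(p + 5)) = p + 5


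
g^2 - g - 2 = (g - 2)*(g + 1)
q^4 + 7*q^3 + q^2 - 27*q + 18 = (q - 1)^2*(q + 3)*(q + 6)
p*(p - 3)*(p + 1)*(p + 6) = p^4 + 4*p^3 - 15*p^2 - 18*p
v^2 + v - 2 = (v - 1)*(v + 2)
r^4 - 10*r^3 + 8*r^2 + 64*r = r*(r - 8)*(r - 4)*(r + 2)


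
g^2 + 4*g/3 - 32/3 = (g - 8/3)*(g + 4)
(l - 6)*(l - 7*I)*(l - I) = l^3 - 6*l^2 - 8*I*l^2 - 7*l + 48*I*l + 42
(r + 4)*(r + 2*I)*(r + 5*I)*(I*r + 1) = I*r^4 - 6*r^3 + 4*I*r^3 - 24*r^2 - 3*I*r^2 - 10*r - 12*I*r - 40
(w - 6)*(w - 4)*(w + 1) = w^3 - 9*w^2 + 14*w + 24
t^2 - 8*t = t*(t - 8)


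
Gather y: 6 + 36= 42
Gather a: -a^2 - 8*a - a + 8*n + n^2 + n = -a^2 - 9*a + n^2 + 9*n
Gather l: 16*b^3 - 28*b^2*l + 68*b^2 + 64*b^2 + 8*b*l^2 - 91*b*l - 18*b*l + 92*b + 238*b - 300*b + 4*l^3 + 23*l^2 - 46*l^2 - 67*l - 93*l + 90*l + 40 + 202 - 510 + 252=16*b^3 + 132*b^2 + 30*b + 4*l^3 + l^2*(8*b - 23) + l*(-28*b^2 - 109*b - 70) - 16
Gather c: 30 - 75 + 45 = 0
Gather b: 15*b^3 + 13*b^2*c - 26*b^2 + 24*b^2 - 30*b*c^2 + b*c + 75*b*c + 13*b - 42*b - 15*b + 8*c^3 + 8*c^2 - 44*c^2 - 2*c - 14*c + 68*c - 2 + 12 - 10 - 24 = 15*b^3 + b^2*(13*c - 2) + b*(-30*c^2 + 76*c - 44) + 8*c^3 - 36*c^2 + 52*c - 24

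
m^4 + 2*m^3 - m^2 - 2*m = m*(m - 1)*(m + 1)*(m + 2)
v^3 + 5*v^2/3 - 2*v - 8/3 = (v - 4/3)*(v + 1)*(v + 2)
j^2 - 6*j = j*(j - 6)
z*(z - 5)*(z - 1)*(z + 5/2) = z^4 - 7*z^3/2 - 10*z^2 + 25*z/2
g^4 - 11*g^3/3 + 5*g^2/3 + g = g*(g - 3)*(g - 1)*(g + 1/3)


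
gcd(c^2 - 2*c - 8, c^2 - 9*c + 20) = c - 4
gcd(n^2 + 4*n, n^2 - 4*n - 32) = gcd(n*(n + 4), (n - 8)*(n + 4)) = n + 4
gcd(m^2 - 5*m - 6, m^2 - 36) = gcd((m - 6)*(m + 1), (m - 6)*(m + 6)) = m - 6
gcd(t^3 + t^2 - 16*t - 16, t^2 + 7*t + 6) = t + 1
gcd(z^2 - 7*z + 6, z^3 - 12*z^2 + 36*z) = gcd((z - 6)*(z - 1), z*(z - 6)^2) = z - 6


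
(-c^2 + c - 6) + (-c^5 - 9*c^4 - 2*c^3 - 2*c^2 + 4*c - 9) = -c^5 - 9*c^4 - 2*c^3 - 3*c^2 + 5*c - 15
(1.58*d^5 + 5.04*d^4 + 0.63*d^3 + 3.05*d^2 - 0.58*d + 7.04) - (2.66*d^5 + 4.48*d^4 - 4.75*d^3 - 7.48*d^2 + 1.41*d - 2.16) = -1.08*d^5 + 0.56*d^4 + 5.38*d^3 + 10.53*d^2 - 1.99*d + 9.2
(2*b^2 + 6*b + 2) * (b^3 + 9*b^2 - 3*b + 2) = 2*b^5 + 24*b^4 + 50*b^3 + 4*b^2 + 6*b + 4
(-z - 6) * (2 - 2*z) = 2*z^2 + 10*z - 12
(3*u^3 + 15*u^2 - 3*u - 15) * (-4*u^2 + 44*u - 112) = -12*u^5 + 72*u^4 + 336*u^3 - 1752*u^2 - 324*u + 1680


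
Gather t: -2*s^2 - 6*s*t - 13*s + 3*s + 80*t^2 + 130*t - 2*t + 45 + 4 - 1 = -2*s^2 - 10*s + 80*t^2 + t*(128 - 6*s) + 48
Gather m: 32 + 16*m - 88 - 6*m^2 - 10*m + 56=-6*m^2 + 6*m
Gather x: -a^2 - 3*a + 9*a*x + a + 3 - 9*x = -a^2 - 2*a + x*(9*a - 9) + 3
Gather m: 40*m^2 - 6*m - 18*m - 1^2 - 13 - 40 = 40*m^2 - 24*m - 54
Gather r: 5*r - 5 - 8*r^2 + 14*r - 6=-8*r^2 + 19*r - 11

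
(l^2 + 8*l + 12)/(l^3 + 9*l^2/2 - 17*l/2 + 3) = 2*(l + 2)/(2*l^2 - 3*l + 1)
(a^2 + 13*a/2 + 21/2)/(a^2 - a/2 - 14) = (a + 3)/(a - 4)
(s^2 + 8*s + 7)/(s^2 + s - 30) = (s^2 + 8*s + 7)/(s^2 + s - 30)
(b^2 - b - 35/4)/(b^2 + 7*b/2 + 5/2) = (b - 7/2)/(b + 1)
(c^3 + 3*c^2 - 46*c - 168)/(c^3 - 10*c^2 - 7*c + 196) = (c + 6)/(c - 7)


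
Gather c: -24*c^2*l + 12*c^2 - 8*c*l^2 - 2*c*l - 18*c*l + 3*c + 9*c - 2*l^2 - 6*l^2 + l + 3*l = c^2*(12 - 24*l) + c*(-8*l^2 - 20*l + 12) - 8*l^2 + 4*l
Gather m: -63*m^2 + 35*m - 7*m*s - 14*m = -63*m^2 + m*(21 - 7*s)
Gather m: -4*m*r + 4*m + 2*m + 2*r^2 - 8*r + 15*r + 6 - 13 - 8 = m*(6 - 4*r) + 2*r^2 + 7*r - 15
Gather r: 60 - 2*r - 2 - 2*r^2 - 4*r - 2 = -2*r^2 - 6*r + 56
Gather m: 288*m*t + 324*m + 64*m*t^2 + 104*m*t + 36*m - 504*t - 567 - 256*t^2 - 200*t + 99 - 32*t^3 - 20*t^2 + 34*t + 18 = m*(64*t^2 + 392*t + 360) - 32*t^3 - 276*t^2 - 670*t - 450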